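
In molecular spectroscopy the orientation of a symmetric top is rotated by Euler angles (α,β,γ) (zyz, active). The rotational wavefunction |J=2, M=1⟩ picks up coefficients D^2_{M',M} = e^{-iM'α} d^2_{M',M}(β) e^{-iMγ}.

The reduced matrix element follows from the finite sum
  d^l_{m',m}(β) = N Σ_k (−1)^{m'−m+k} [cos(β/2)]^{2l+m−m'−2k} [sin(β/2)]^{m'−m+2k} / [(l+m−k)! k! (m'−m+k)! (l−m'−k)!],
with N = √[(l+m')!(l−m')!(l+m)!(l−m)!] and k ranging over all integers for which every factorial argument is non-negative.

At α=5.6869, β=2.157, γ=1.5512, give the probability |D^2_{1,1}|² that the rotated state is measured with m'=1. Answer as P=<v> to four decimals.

D^2_{1,1}(5.6869,2.1570,1.5512) = e^{-i·1·5.6869}·d^2_{1,1}(2.1570)·e^{-i·1·1.5512}. Compute d first:
c=cos(2.157000/2)=0.472651, s=sin(2.157000/2)=0.881250; N=√[6·1·6·1]=6.000000
k∈{0,1} keeps every argument non-negative
  k=0: (−1)^0·6.0000/(6)·0.4727^4·0.8812^0 = +0.049907
  k=1: (−1)^1·6.0000/(2)·0.4727^2·0.8812^2 = -0.520475
d^2_{1,1}(2.1570) = +0.049907 -0.520475 = -0.470568
|D^2_{1,1}|² = |d^2_{1,1}(β)|² = (-0.470568)² = 0.221434 (the z-rotation phases have unit modulus)

P=0.2214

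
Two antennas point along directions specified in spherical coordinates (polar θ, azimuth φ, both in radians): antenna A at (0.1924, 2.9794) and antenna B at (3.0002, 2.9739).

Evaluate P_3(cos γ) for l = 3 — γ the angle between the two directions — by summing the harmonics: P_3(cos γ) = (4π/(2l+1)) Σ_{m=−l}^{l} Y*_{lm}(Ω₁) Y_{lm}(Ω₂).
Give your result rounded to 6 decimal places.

Summing Y*_{l m}(θ₁,φ₁)·Y_{l m}(θ₂,φ₂) over m ∈ [−3, 3]; prefactor 4π/(2·3+1) = 1.795196:
  term(m=-3) = (0.000003, 0.000000)   from Y*(Ω₁)=(-0.002578, 0.001364), Y(Ω₂)=(-0.001023, -0.000563)
  term(m=-2) = (-0.000737, -0.000008)   from Y*(Ω₁)=(0.034765, -0.011690), Y(Ω₂)=(-0.018974, -0.006613)
  term(m=-1) = (0.041905, 0.000230)   from Y*(Ω₁)=(-0.232794, 0.038092), Y(Ω₂)=(-0.175159, -0.029651)
  term(m=+0) = (-0.467410, 0.000000)   from Y*(Ω₁)=(0.665617, -0.000000), Y(Ω₂)=(-0.702220, 0.000000)
  term(m=+1) = (0.041905, -0.000230)   from Y*(Ω₁)=(0.232794, 0.038092), Y(Ω₂)=(0.175159, -0.029651)
  term(m=+2) = (-0.000737, 0.000008)   from Y*(Ω₁)=(0.034765, 0.011690), Y(Ω₂)=(-0.018974, 0.006613)
  term(m=+3) = (0.000003, -0.000000)   from Y*(Ω₁)=(0.002578, 0.001364), Y(Ω₂)=(0.001023, -0.000563)
Σ over m = (-0.385066, 0.000000); ×(4π/7) → (-0.691269, 0.000000). Real part: -0.691269

-0.691269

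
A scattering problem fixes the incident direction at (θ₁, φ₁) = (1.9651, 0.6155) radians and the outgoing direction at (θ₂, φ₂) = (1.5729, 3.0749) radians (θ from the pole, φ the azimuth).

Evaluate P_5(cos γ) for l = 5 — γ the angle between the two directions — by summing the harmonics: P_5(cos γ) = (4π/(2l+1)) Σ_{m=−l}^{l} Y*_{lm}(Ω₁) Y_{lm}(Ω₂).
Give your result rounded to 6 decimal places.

0.387179

Summing Y*_{l m}(θ₁,φ₁)·Y_{l m}(θ₂,φ₂) over m ∈ [−5, 5]; prefactor 4π/(2·5+1) = 1.142397:
  m=-5: Y*=(-0.310727, 0.019943)  Y=(-0.438560, -0.151917)  product (0.139302, 0.038459)
  m=-4: Y*=(0.318675, -0.257486)  Y=(-0.002978, -0.000814)  product (-0.001159, 0.000508)
  m=-3: Y*=(-0.024328, 0.085993)  Y=(0.339027, 0.068752)  product (-0.014160, 0.027481)
  m=-2: Y*=(0.103077, 0.291583)  Y=(0.003534, 0.000474)  product (0.000226, 0.001079)
  m=-1: Y*=(-0.146980, -0.103935)  Y=(-0.319549, -0.021343)  product (0.044749, 0.036349)
  m=+0: Y*=(-0.271428, -0.000000)  Y=(-0.003690, 0.000000)  product (0.001002, 0.000000)
  m=+1: Y*=(0.146980, -0.103935)  Y=(0.319549, -0.021343)  product (0.044749, -0.036349)
  m=+2: Y*=(0.103077, -0.291583)  Y=(0.003534, -0.000474)  product (0.000226, -0.001079)
  m=+3: Y*=(0.024328, 0.085993)  Y=(-0.339027, 0.068752)  product (-0.014160, -0.027481)
  m=+4: Y*=(0.318675, 0.257486)  Y=(-0.002978, 0.000814)  product (-0.001159, -0.000508)
  m=+5: Y*=(0.310727, 0.019943)  Y=(0.438560, -0.151917)  product (0.139302, -0.038459)
Σ over m = (0.338918, -0.000000); ×(4π/11) → (0.387179, -0.000000). Real part: 0.387179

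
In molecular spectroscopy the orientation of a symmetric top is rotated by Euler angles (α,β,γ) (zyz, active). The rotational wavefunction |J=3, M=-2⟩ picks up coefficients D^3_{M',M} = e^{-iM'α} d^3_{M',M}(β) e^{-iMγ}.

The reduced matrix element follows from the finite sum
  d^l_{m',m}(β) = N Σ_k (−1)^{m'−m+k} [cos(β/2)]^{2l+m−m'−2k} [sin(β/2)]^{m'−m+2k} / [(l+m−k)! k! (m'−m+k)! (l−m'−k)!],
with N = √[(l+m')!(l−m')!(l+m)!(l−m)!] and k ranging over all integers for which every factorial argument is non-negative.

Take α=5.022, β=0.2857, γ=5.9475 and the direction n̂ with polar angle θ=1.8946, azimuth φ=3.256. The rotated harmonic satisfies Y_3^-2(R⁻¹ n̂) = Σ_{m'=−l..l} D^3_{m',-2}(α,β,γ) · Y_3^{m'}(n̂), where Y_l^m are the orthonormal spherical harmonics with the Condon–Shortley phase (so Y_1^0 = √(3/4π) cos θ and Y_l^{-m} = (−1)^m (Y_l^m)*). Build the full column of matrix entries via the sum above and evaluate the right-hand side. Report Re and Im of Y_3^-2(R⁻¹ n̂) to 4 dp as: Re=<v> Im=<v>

Re=0.2816 Im=-0.1485

Need the full column D^3_{m',-2} for m'=−3..3 at α=5.0220, β=0.2857, γ=5.9475.
cos(β/2)=0.989814, sin(β/2)=0.142365
d^3_{-3,-2}: single k=1 term ⇒ +0.331319;  D = -0.084363+0.320399i
d^3_{-2,-2}: k∈[0..1] ⇒ +0.940421 -0.097272 = +0.843149;  D = -0.842002+0.043949i
d^3_{-1,-2}: k∈[0..1] ⇒ -0.427731 +0.017697 = -0.410034;  D = +0.145119+0.383495i
d^3_{0,-2}: k∈[0..1] ⇒ +0.106556 -0.002204 = +0.104352;  D = +0.081705-0.064913i
d^3_{1,-2}: k∈[0..1] ⇒ -0.017697 +0.000183 = -0.017514;  D = -0.014555-0.009741i
d^3_{2,-2}: k∈[0..1] ⇒ +0.002012 -0.000008 = +0.002004;  D = -0.000554+0.001926i
d^3_{3,-2}: single k=0 term ⇒ -0.000142;  D = +0.000142-0.000004i
Y_3^{m'}(θ=1.8946,φ=3.256) and Σ D·Y over m':
  (-0.0844+0.3204i)·(-0.3348+0.1196i)  (-0.8420+0.0439i)·(-0.2846+0.0663i)  (+0.1451+0.3835i)·(+0.1503-0.0173i)  (+0.0817-0.0649i)·(+0.2961+0.0000i)  (-0.0146-0.0097i)·(-0.1503-0.0173i)  (-0.0006+0.0019i)·(-0.2846-0.0663i)  (+0.0001-0.0000i)·(+0.3348+0.1196i)
Y_3^-2(R⁻¹ n̂) = +0.281643-0.148540i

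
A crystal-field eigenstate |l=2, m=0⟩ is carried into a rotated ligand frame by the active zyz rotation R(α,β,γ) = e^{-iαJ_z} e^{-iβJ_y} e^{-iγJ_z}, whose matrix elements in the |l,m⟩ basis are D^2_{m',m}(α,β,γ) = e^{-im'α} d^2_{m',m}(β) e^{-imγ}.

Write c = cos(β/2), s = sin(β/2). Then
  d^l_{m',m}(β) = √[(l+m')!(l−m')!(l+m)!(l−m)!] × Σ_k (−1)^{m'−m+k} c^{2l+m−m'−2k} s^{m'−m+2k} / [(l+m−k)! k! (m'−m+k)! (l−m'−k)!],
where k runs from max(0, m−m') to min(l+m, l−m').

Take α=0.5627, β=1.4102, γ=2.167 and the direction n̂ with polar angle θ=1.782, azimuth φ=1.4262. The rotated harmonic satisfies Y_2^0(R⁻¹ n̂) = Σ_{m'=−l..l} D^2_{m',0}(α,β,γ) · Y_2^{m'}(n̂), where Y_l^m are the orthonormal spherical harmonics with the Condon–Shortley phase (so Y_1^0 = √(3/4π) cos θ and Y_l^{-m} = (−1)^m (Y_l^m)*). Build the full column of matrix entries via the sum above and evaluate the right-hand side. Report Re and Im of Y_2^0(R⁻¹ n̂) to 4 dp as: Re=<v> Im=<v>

Re=0.0181 Im=0.0000

Need the full column D^2_{m',0} for m'=−2..2 at α=0.5627, β=1.4102, γ=2.1670.
cos(β/2)=0.761547, sin(β/2)=0.648110
d^2_{-2,0}: single k=2 term ⇒ +0.596714;  D = +0.257074+0.538499i
d^2_{-1,0}: k∈[1..2] ⇒ +0.701155 -0.507830 = +0.193325;  D = +0.163518+0.103133i
d^2_{0,0}: k∈[0..2] ⇒ +0.336346 -0.974430 +0.176439 = -0.461645;  D = -0.461645+0.000000i
d^2_{1,0}: k∈[0..1] ⇒ -0.701155 +0.507830 = -0.193325;  D = -0.163518+0.103133i
d^2_{2,0}: single k=0 term ⇒ +0.596714;  D = +0.257074-0.538499i
Y_2^{m'}(θ=1.782,φ=1.4262) and Σ D·Y over m':
  (+0.2571+0.5385i)·(-0.3540-0.1053i)  (+0.1635+0.1031i)·(-0.0228+0.1567i)  (-0.4616+0.0000i)·(-0.2738+0.0000i)  (-0.1635+0.1031i)·(+0.0228+0.1567i)  (+0.2571-0.5385i)·(-0.3540+0.1053i)
Y_2^0(R⁻¹ n̂) = +0.018053+0.000000i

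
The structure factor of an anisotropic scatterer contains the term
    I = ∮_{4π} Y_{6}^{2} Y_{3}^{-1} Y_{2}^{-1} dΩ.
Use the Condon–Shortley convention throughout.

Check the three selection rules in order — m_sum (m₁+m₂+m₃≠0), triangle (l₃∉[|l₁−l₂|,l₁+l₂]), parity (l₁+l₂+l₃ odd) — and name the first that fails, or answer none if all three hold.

triangle

m₁+m₂+m₃ = 2 − 1 − 1 = 0  ✓
triangle: need |l₁−l₂| ≤ l₃ ≤ l₁+l₂ = [3,9]; l₃=2 is outside  ✗
parity: l₁+l₂+l₃ = 11 is odd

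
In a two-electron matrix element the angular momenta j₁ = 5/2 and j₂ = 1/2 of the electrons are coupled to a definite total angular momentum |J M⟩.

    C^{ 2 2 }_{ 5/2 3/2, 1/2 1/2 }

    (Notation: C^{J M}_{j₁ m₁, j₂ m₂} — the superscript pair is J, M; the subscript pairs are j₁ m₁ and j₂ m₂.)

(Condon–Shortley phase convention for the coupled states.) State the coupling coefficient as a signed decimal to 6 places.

-0.408248  (= −√(1/6))

√[5·1!4!0!/6! · 4!1!1!0!4!0!] = √(96)
  +(−1)^1/∏(1,0,0,0,4,0)! = -1/24  (running -1/24)
⟨..|..⟩ = √(96)·(-1/24) = -0.408248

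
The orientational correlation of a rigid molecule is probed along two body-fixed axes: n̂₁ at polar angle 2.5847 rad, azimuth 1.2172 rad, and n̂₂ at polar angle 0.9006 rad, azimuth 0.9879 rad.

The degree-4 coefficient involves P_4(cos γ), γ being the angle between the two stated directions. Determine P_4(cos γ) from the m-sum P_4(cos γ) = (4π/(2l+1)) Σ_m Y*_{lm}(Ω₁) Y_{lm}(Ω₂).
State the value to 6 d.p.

Addition theorem: P_4(cos γ) = (4π/9) Σ_m Y*_{lm}(Ω₁) Y_{lm}(Ω₂), m = −4…4:
  [-4]  conj(Y_{4,-4})(Ω₁) = (0.005380, -0.034116) ; Y_{4,-4}(Ω₂) = (-0.115100, 0.120909) ; Δ = (0.003506, 0.004577)
  [-3]  conj(Y_{4,-3})(Ω₁) = (0.136928, 0.076593) ; Y_{4,-3}(Ω₂) = (-0.368316, -0.066221) ; Δ = (-0.045361, -0.037278)
  [-2]  conj(Y_{4,-2})(Ω₁) = (-0.287329, 0.245568) ; Y_{4,-2}(Ω₂) = (-0.137681, -0.321157) ; Δ = (0.118426, 0.058468)
  [-1]  conj(Y_{4,-1})(Ω₁) = (-0.150272, -0.407121) ; Y_{4,-1}(Ω₂) = (-0.037940, 0.057544) ; Δ = (0.029129, 0.006799)
  [+0]  conj(Y_{4,0})(Ω₁) = (-0.046869, -0.000000) ; Y_{4,0}(Ω₂) = (-0.355925, 0.000000) ; Δ = (0.016682, 0.000000)
  [+1]  conj(Y_{4,1})(Ω₁) = (0.150272, -0.407121) ; Y_{4,1}(Ω₂) = (0.037940, 0.057544) ; Δ = (0.029129, -0.006799)
  [+2]  conj(Y_{4,2})(Ω₁) = (-0.287329, -0.245568) ; Y_{4,2}(Ω₂) = (-0.137681, 0.321157) ; Δ = (0.118426, -0.058468)
  [+3]  conj(Y_{4,3})(Ω₁) = (-0.136928, 0.076593) ; Y_{4,3}(Ω₂) = (0.368316, -0.066221) ; Δ = (-0.045361, 0.037278)
  [+4]  conj(Y_{4,4})(Ω₁) = (0.005380, 0.034116) ; Y_{4,4}(Ω₂) = (-0.115100, -0.120909) ; Δ = (0.003506, -0.004577)
Accumulated sum (0.228081, -0.000000); after 4π/(2l+1) scaling, (0.318461, -0.000000) ⇒ P_4 = 0.318461

0.318461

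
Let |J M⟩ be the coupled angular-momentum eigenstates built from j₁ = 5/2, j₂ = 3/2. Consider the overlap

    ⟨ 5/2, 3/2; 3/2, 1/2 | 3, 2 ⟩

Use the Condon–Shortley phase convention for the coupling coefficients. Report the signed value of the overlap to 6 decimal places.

√[7·1!4!2!/8! · 4!1!2!1!5!1!] = √(48)
  +(−1)^0/∏(0,1,1,2,3,0)! = 1/12  (running 1/12)
  +(−1)^1/∏(1,0,0,1,4,1)! = -1/24  (running 1/24)
⟨..|..⟩ = √(48)·(1/24) = +0.288675

+0.288675  (= +√(1/12))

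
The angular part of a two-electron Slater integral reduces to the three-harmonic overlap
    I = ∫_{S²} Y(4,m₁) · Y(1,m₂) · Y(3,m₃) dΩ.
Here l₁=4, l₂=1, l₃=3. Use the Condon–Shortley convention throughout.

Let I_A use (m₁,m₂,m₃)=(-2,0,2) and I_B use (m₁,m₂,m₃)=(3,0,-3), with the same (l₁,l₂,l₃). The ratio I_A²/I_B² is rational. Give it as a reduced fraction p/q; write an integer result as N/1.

12/7

Same 4,1,3: normalisation and zero-m 3j drop out of the ratio.
A: Δ: 2! 6! 0! / 9! → 1/252; sum: t=1:−1/120 = -1/120; 3j²(4 1 3; -2 0 2) = Δ·Π!·Σ² = 1/21  (sign +1)
B: Δ: 2! 6! 0! / 9! → 1/252; sum: t=1:−1/720 = -1/720; 3j²(4 1 3; 3 0 -3) = Δ·Π!·Σ² = 1/36  (sign -1)
I_A²/I_B² = (1/21)/(1/36) = 12/7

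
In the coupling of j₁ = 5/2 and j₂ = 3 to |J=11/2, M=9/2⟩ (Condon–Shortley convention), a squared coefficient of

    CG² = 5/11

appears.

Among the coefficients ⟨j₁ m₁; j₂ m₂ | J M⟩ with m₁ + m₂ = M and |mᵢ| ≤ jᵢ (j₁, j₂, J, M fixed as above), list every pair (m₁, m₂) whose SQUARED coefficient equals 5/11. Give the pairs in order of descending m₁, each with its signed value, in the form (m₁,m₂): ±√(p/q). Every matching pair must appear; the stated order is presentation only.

Admissible pairs with m₁+m₂ = M = 9/2: (3/2,3), (5/2,2)
  (m₁,m₂)=(5/2,2): CG² = 6/11, CG = +√(6/11)
  (m₁,m₂)=(3/2,3): CG² = 5/11, CG = +√(5/11)   ← matches the target
Pairs with CG² = 5/11: (3/2,3): +√(5/11)

(3/2,3): +√(5/11)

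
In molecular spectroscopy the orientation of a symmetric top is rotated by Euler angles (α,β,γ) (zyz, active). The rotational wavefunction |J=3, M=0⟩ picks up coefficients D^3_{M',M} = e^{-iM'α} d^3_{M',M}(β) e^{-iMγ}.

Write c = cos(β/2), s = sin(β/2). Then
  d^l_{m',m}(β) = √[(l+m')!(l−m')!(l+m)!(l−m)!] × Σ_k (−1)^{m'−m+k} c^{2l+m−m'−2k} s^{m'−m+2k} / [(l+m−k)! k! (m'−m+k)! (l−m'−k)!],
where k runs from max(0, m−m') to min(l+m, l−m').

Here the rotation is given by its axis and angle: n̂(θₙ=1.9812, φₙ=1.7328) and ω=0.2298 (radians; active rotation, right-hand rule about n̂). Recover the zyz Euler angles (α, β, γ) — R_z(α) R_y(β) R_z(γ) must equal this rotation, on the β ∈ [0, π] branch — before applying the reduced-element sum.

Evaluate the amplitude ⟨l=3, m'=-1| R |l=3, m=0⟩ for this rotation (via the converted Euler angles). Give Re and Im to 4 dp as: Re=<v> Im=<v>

Axis–angle → zyz. n̂ = (sinθₙcosφₙ, sinθₙsinφₙ, cosθₙ) = (-0.147902, +0.904953, -0.398980), ω = 0.2298.
R = I cosω + sinω [n̂]ₓ + (1−cosω) n̂n̂ᵀ gives
  R = [+0.974287, +0.087362, +0.207684; -0.094399, +0.995240, +0.024198; -0.204582, -0.043181, +0.977897]
β = atan2(√(R₁₃²+R₂₃²), R₃₃) = 0.210643; α = atan2(R₂₃, R₁₃) mod 2π = 0.115991; γ = atan2(R₃₂, −R₃₁) mod 2π = 6.075169
D^3_{-1,0}(0.1160,0.2106,6.0752) = e^{-i·-1·0.1160}·d^3_{-1,0}(0.2106)·e^{-i·0·6.0752}. Compute d first:
Half-angle: c=0.994459, s=0.105127. N=√(2·24·6·6)=41.569219
Admissible k: 1..3 (factorial args all ≥0)
  k=1: (−1)^0·41.5692/(12)·0.9945^5·0.1051^1 = +0.354192
  k=2: (−1)^1·41.5692/(4)·0.9945^3·0.1051^3 = -0.011874
  k=3: (−1)^2·41.5692/(12)·0.9945^1·0.1051^5 = +0.000044
d^3_{-1,0}(0.2106) = +0.354192 -0.011874 +0.000044 = +0.342362
Attach z-rotation phases: D = e^{-i(-1)(0.1160)}·(+0.342362)·e^{-i(0)(6.0752)} = +0.340061+0.039622i

Re=0.3401 Im=0.0396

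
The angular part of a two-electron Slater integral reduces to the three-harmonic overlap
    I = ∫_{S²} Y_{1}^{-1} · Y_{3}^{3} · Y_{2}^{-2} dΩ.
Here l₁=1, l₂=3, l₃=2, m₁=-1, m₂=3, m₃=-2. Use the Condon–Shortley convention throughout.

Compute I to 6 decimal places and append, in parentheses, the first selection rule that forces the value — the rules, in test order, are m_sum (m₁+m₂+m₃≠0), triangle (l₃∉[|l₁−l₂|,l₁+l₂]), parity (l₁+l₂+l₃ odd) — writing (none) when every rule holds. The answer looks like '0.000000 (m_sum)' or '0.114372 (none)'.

-0.319865 (none)

m-sum 0 ✓  L=6 even ✓  2≤2≤4 ✓
Π(2lᵢ+1) = 3×7×5 = 105
triangle coeff Δ(1,3,2) = 1/105
Σ_t [1,1]: t=1:−1/4 = -1/4
(3j)²=3/35 [(1 3 2; 0 0 0)], sign=-1
Σ_t [2,2]: t=2:+1/48 = 1/48
(3j)²=1/7 [(1 3 2; -1 3 -2)], sign=+1
⇒ 4πI² = 9/7
I = (-1)√(9/7/(4π)) = -0.31986543
No selection rule forces the value: the integral is nonzero (none).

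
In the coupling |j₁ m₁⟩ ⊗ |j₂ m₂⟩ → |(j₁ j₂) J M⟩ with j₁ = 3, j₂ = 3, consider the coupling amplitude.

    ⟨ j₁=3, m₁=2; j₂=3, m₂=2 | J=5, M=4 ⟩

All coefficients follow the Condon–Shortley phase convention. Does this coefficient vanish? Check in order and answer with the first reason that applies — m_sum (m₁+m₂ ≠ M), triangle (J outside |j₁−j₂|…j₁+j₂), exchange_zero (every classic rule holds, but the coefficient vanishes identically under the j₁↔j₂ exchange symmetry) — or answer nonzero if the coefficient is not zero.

m-sum: m₁+m₂ = 2+2 = 4, M = 4  ✓
triangle: |j₁−j₂| = 0 ≤ J = 5 ≤ j₁+j₂ = 6  ✓
exchange: j₁=j₂ and m₁=m₂, and (−1)^(j₁+j₂−J) = (−1)^1 = −1 forces ⟨j₁m₁;j₂m₂|JM⟩ = −⟨j₂m₂;j₁m₁|JM⟩ = −⟨j₁m₁;j₂m₂|JM⟩ ⇒ the coefficient vanishes identically
Racah sum check: Σ_k collapses to 0 ⇒ CG = 0

exchange_zero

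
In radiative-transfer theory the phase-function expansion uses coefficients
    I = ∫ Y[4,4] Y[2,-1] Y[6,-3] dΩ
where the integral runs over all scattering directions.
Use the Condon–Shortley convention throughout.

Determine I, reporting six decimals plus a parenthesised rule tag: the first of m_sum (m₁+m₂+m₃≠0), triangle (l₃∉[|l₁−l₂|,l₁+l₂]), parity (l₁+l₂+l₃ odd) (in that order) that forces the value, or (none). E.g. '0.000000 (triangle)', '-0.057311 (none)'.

Rules hold: Σm=0, L=12 even, 2≤6≤6.
N = 9·5·13 = 585
Δ = 0!·8!·4!/13! = 1/6435
Racah Σ t=0..0: t=0:+1/2304 = 1/2304
⇒ 3j(4 2 6; 0 0 0)² = 5/143, sgn +1
Racah Σ t=0..0: t=0:+1/241920 = 1/241920
⇒ 3j(4 2 6; 4 -1 -3)² = 1/715, sgn -1
4πI² = N·(3j₀)²·(3jₘ)² = 45/1573
I = -1·√(0.0286078/4π) = -0.04771303
No selection rule forces the value: the integral is nonzero (none).

-0.047713 (none)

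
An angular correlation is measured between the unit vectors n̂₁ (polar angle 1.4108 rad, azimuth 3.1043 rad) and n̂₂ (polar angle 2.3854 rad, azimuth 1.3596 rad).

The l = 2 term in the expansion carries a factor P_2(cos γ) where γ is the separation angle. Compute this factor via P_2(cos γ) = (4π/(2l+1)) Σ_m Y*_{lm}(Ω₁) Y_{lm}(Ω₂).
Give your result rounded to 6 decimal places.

Addition theorem: P_2(cos γ) = (4π/5) Σ_m Y*_{lm}(Ω₁) Y_{lm}(Ω₂), m = −2…2:
  [-2]  conj(Y_{2,-2})(Ω₁) = 0.37542 - 0.02805j ; Y_{2,-2}(Ω₂) = -0.16588 - 0.07455j ; Δ = -0.06437 - 0.02334j
  [-1]  conj(Y_{2,-1})(Ω₁) = -0.12142 + 0.00453j ; Y_{2,-1}(Ω₂) = -0.08084 + 0.37705j ; Δ = 0.00811 - 0.04615j
  [+0]  conj(Y_{2,0})(Ω₁) = -0.29138 + 0.00000j ; Y_{2,0}(Ω₂) = 0.18531 + 0.00000j ; Δ = -0.05400 + 0.00000j
  [+1]  conj(Y_{2,1})(Ω₁) = 0.12142 + 0.00453j ; Y_{2,1}(Ω₂) = 0.08084 + 0.37705j ; Δ = 0.00811 + 0.04615j
  [+2]  conj(Y_{2,2})(Ω₁) = 0.37542 + 0.02805j ; Y_{2,2}(Ω₂) = -0.16588 + 0.07455j ; Δ = -0.06437 + 0.02334j
Total Σ_m = -0.16651 + 0.00000j. Multiply by 2.513274: -0.41850 + 0.00000j. P_2(cos γ) = -0.418495

-0.418495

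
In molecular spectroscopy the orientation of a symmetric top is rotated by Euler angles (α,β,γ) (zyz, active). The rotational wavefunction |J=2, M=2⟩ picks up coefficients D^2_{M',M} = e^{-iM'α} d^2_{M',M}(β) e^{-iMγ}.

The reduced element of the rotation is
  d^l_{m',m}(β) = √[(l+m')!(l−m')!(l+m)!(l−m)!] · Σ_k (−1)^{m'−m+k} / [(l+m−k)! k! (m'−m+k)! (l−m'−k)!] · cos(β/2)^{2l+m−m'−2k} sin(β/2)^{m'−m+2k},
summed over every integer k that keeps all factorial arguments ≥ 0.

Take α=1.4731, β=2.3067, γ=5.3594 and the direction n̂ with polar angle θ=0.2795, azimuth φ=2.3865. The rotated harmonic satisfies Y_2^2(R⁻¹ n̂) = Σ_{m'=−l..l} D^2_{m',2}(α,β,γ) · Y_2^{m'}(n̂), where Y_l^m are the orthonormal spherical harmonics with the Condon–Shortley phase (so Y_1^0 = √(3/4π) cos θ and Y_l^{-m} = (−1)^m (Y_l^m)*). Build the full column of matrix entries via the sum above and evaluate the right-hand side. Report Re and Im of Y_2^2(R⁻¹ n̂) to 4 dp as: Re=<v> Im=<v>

Re=0.0671 Im=0.2736

Need the full column D^2_{m',2} for m'=−2..2 at α=1.4731, β=2.3067, γ=5.3594.
cos(β/2)=0.405427, sin(β/2)=0.914127
d^2_{-2,2}: single k=4 term ⇒ +0.698275;  D = +0.056764-0.695964i
d^2_{-1,2}: single k=3 term ⇒ +0.619388;  D = -0.609483-0.110327i
d^2_{0,2}: single k=2 term ⇒ +0.336446;  D = -0.091935+0.323641i
d^2_{1,2}: single k=1 term ⇒ +0.121836;  D = +0.113393+0.044565i
d^2_{2,2}: single k=0 term ⇒ +0.027018;  D = +0.012288-0.024062i
Y_2^{m'}(θ=0.2795,φ=2.3865) and Σ D·Y over m':
  (+0.0568-0.6960i)·(+0.0018+0.0293i)  (-0.6095-0.1103i)·(-0.1492-0.1404i)  (-0.0919+0.3236i)·(+0.5588+0.0000i)  (+0.1134+0.0446i)·(+0.1492-0.1404i)  (+0.0123-0.0241i)·(+0.0018-0.0293i)
Y_2^2(R⁻¹ n̂) = +0.067073+0.273622i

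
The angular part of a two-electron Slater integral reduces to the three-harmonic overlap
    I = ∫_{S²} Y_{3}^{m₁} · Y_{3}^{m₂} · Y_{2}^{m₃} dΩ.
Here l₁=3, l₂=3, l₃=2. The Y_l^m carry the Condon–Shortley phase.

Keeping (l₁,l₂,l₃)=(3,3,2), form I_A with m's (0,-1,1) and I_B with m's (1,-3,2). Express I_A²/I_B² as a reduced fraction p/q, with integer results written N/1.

Shared (l₁,l₂,l₃)=(3,3,2): N and (l;000)² cancel in I_A²/I_B².
A: Δ = 4!·2!·2!/9! = 1/3780; Racah Σ t=1..2: t=1:−1/12 t=2:+1/8 = 1/24; ⇒ 3j(3 3 2; 0 -1 1)² = 1/210, sgn -1
B: Δ = 4!·2!·2!/9! = 1/3780; Racah Σ t=0..0: t=0:+1/96 = 1/96; ⇒ 3j(3 3 2; 1 -3 2)² = 1/42, sgn +1
I_A²/I_B² = (1/210)/(1/42) = 1/5

1/5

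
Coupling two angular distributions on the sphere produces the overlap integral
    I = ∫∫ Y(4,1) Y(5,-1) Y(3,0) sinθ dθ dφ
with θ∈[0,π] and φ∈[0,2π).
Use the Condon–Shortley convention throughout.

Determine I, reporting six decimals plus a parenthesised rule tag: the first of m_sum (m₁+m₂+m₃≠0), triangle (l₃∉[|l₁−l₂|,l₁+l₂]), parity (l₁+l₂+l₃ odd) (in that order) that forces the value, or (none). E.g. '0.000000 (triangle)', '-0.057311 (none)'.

-0.115089 (none)

m-sum 0 ✓  L=12 even ✓  1≤3≤9 ✓
Π(2lᵢ+1) = 9×11×7 = 693
triangle coeff Δ(4,5,3) = 1/180180
Σ_t [2,4]: t=2:+1/576 t=3:−1/144 t=4:+1/576 = -1/288
(3j)²=20/1001 [(4 5 3; 0 0 0)], sign=+1
Σ_t [1,3]: t=1:−1/1440 t=2:+1/192 t=3:−1/432 = 19/8640
(3j)²=361/30030 [(4 5 3; 1 -1 0)], sign=-1
⇒ 4πI² = 2166/13013
I = (-1)√(2166/13013/(4π)) = -0.11508947
No selection rule forces the value: the integral is nonzero (none).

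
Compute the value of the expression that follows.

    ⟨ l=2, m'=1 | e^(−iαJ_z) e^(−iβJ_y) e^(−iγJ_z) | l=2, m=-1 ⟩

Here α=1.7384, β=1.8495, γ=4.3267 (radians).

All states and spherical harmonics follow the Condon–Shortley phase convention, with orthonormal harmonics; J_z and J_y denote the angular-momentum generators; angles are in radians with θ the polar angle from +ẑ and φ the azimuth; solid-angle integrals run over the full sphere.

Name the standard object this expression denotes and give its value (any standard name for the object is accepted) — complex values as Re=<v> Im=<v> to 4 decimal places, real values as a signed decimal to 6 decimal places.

Wigner D-matrix element, Re=-0.2440 Im=0.1507

This is a Wigner D-matrix element — the rotation-matrix element ⟨l m'| R(α,β,γ) |l m⟩ in the angular-momentum basis.
D^2_{1,-1}(1.7384,1.8495,4.3267) = e^{-i·1·1.7384}·d^2_{1,-1}(1.8495)·e^{-i·-1·4.3267}. Compute d first:
Half-angle: c=0.602034, s=0.798470. N=√(6·1·1·6)=6.000000
Admissible k: 0..1 (factorial args all ≥0)
  k=0: (−1)^2·6.0000/(2)·0.6020^2·0.7985^2 = +0.693236
  k=1: (−1)^3·6.0000/(6)·0.6020^0·0.7985^4 = -0.406476
d^2_{1,-1}(1.8495) = +0.693236 -0.406476 = +0.286760
D = (-0.166820-0.985987i)·(+0.286760)·(-0.376198-0.926539i) = -0.243975+0.150690i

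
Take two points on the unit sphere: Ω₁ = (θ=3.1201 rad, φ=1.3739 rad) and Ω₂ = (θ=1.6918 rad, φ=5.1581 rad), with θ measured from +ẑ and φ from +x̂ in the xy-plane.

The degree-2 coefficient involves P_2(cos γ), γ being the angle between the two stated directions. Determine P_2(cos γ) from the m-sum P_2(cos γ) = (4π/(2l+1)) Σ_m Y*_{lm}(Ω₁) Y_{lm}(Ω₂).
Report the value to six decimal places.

Term-by-term m-sum for l=2 (normalisation 4π/5 = 2.513274):
  m=-2: Y*=-0.000165+0.000068i  Y=-0.239162+0.296130i  product +0.000019-0.000065i
  m=-1: Y*=-0.003247-0.016278i  Y=-0.039907-0.083528i  product -0.001230+0.000921i
  m=+0: Y*=+0.630346-0.000000i  Y=-0.301605+0.000000i  product -0.190116+0.000000i
  m=+1: Y*=+0.003247-0.016278i  Y=+0.039907-0.083528i  product -0.001230-0.000921i
  m=+2: Y*=-0.000165-0.000068i  Y=-0.239162-0.296130i  product +0.000019+0.000065i
Σ over m = -0.192538-0.000000i; ×(4π/5) → -0.483900-0.000000i. Real part: -0.483900

-0.483900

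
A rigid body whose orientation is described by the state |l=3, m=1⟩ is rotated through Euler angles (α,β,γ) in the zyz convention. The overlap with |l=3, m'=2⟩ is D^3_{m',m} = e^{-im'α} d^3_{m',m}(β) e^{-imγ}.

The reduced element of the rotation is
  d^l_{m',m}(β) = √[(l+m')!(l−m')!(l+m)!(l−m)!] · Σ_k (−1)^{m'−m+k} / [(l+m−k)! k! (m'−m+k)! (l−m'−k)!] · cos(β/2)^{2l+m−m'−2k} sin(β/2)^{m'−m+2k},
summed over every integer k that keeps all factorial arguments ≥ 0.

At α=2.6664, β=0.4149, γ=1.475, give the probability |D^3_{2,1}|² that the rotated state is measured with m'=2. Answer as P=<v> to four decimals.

P=0.2837

First d^3_{2,1}(β=0.4149), then the phase factors e^{-i(2)α} and e^{-i(1)γ}:
c=cos(0.414900/2)=0.978559, s=sin(0.414900/2)=0.205965; N=√[120·1·24·2]=75.894664
The bounds max(0,m−m')=0 and min(l+m,l−m')=1 give 2 terms
  k=0: (−1)^1·75.8947/(24)·0.9786^5·0.2060^1 = -0.584426
  k=1: (−1)^2·75.8947/(12)·0.9786^3·0.2060^3 = +0.051781
d^3_{2,1}(0.4149) = -0.584426 +0.051781 = -0.532645
|D^3_{2,1}|² = |d^3_{2,1}(β)|² = (-0.532645)² = 0.283711 (the z-rotation phases have unit modulus)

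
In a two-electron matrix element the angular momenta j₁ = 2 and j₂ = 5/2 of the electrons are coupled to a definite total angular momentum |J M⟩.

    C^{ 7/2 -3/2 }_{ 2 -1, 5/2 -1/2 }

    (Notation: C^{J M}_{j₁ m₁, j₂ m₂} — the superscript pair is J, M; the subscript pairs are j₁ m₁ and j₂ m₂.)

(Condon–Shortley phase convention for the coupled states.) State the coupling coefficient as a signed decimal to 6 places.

triangle: 1!×3!×4!/9! = 144/362880
(j±m)!: 1!×3!×2!×3!×2!×5! = 17280
prefactor² = (2J+1)×Δ×N² = 384/7
  k=0: +1/(0!×1!×3!×2!×0!×2!) = 1/24
  k=1: −1/(1!×0!×2!×1!×1!×3!) = -1/12
Σ = -1/24  ⇒  CG² = 384/7×(-1/24)² = 2/21
CG = −√(2/21) = -0.308607

-0.308607  (= −√(2/21))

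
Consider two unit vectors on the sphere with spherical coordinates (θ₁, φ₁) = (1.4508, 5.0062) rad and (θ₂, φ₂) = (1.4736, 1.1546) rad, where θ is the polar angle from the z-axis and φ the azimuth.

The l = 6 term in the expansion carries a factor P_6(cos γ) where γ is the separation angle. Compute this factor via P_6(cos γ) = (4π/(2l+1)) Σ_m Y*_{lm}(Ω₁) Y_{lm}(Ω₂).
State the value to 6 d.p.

Summing Y*_{l m}(θ₁,φ₁)·Y_{l m}(θ₂,φ₂) over m ∈ [−6, 6]; prefactor 4π/(2·6+1) = 0.966644:
  m=-6: (0.088309, -0.454105) × (0.375394, -0.282081) = (-0.094944, -0.195379)  (running Σ = (-0.094944, -0.195379))
  m=-5: (0.192228, -0.019625) × (0.138404, 0.077451) = (0.028125, 0.012172)  (running Σ = (-0.066819, -0.183206))
  m=-4: (-0.112509, -0.269443) × (0.029453, -0.312441) = (-0.087499, 0.027217)  (running Σ = (-0.154318, -0.155990))
  m=-3: (0.167365, -0.137953) × (0.171221, -0.057161) = (0.020771, -0.033187)  (running Σ = (-0.133547, -0.189177))
  m=-2: (-0.200073, -0.133272) × (-0.180987, -0.198850) = (0.009709, 0.063905)  (running Σ = (-0.123838, -0.125272))
  m=-1: (0.064898, -0.214491) × (0.075936, -0.171794) = (-0.031920, -0.027437)  (running Σ = (-0.155758, -0.152709))
  m=0: (-0.226265, -0.000000) × (-0.256751, 0.000000) = (0.058094, 0.000000)  (running Σ = (-0.097664, -0.152709))
  m=1: (-0.064898, -0.214491) × (-0.075936, -0.171794) = (-0.031920, 0.027437)  (running Σ = (-0.129585, -0.125272))
  m=2: (-0.200073, 0.133272) × (-0.180987, 0.198850) = (0.009709, -0.063905)  (running Σ = (-0.119875, -0.189177))
  m=3: (-0.167365, -0.137953) × (-0.171221, -0.057161) = (0.020771, 0.033187)  (running Σ = (-0.099104, -0.155990))
  m=4: (-0.112509, 0.269443) × (0.029453, 0.312441) = (-0.087499, -0.027217)  (running Σ = (-0.186603, -0.183206))
  m=5: (-0.192228, -0.019625) × (-0.138404, 0.077451) = (0.028125, -0.012172)  (running Σ = (-0.158478, -0.195379))
  m=6: (0.088309, 0.454105) × (0.375394, 0.282081) = (-0.094944, 0.195379)  (running Σ = (-0.253422, 0.000000))
Total Σ_m = (-0.253422, 0.000000). Multiply by 0.966644: (-0.244969, 0.000000). P_6(cos γ) = -0.244969

-0.244969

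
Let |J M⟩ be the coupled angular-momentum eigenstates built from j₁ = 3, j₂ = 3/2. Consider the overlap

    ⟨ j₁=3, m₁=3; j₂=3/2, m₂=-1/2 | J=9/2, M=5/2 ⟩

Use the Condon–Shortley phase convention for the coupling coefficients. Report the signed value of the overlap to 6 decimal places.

j₁+j₂−J=0  J+j₁−j₂=6  J−j₁+j₂=3  j₁+j₂+J+1=10
(j₁±m₁, j₂±m₂, J±M) = (6,0,1,2,7,2)
P² = 172800
sum k=0..0:
  [0] +1/1440 = 1/1440
S = 1/1440
C² = P²·S² = 1/12 ; C = +0.288675

+0.288675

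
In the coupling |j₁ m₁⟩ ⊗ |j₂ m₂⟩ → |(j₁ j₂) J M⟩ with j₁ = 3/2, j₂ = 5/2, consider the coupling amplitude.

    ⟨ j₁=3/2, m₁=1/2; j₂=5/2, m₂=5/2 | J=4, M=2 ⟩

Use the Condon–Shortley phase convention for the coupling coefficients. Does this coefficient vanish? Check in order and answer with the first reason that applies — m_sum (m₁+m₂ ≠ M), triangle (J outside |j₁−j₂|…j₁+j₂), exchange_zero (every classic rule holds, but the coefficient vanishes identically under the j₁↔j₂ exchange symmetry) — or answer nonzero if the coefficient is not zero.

m_sum

m-sum: m₁+m₂ = 1/2+5/2 = 3, M = 2  ✗ ⇒ coefficient is 0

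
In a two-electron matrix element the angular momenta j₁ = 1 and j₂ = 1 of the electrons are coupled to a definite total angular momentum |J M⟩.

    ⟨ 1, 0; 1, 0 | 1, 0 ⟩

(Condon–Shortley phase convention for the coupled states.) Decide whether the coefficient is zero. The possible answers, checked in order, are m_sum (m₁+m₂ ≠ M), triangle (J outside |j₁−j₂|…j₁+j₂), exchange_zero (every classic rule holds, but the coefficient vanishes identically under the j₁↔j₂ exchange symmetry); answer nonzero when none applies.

m-sum: m₁+m₂ = 0+0 = 0, M = 0  ✓
triangle: |j₁−j₂| = 0 ≤ J = 1 ≤ j₁+j₂ = 2  ✓
exchange: j₁=j₂ and m₁=m₂, and (−1)^(j₁+j₂−J) = (−1)^1 = −1 forces ⟨j₁m₁;j₂m₂|JM⟩ = −⟨j₂m₂;j₁m₁|JM⟩ = −⟨j₁m₁;j₂m₂|JM⟩ ⇒ the coefficient vanishes identically
Racah sum check: Σ_k collapses to 0 ⇒ CG = 0

exchange_zero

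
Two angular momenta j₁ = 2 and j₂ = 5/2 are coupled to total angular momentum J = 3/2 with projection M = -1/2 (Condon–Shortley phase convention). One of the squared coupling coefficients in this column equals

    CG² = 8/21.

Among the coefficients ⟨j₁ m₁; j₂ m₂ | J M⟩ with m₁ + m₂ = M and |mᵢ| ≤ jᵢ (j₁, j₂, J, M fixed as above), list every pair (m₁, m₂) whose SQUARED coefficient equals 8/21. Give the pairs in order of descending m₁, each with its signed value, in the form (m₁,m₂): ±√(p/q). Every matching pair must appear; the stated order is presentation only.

(2,-5/2): +√(8/21)

Admissible pairs with m₁+m₂ = M = -1/2: (-2,3/2), (-1,1/2), (0,-1/2), (1,-3/2), (2,-5/2)
  (m₁,m₂)=(2,-5/2): CG² = 8/21, CG = +√(8/21)   ← matches the target
  (m₁,m₂)=(1,-3/2): CG² = 2/105, CG = −√(2/105)
  (m₁,m₂)=(0,-1/2): CG² = 2/35, CG = −√(2/35)
  (m₁,m₂)=(-1,1/2): CG² = 5/21, CG = +√(5/21)
  (m₁,m₂)=(-2,3/2): CG² = 32/105, CG = −√(32/105)
Pairs with CG² = 8/21: (2,-5/2): +√(8/21)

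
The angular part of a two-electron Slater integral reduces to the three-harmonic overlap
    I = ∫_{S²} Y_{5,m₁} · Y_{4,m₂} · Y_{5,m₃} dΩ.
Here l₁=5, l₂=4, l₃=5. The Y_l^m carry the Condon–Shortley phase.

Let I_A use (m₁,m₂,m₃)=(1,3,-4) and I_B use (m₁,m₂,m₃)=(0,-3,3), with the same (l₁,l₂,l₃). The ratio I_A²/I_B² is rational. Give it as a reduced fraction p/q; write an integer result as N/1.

l's match ⇒ only the (l;m) 3-j factors differ between A and B.
A: triangle coeff Δ(5,4,5) = 1/3153150; Σ_t [3,4]: t=3:−1/17280 t=4:+1/103680 = -1/20736; (3j)²=10/429 [(5 4 5; 1 3 -4)], sign=+1
B: triangle coeff Δ(5,4,5) = 1/3153150; Σ_t [0,1]: t=0:+1/17280 t=1:−1/6912 = -1/11520; (3j)²=2/143 [(5 4 5; 0 -3 3)], sign=-1
I_A²/I_B² = (10/429)/(2/143) = 5/3

5/3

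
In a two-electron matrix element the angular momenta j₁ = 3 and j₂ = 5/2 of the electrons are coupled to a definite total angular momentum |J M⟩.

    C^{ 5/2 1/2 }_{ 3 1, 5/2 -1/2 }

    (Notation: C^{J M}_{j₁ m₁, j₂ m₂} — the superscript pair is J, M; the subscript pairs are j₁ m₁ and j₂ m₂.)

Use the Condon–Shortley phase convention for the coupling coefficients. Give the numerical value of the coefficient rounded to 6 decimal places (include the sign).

−√(8/35) ≈ -0.478091

triangle: 3!×3!×2!/9! = 72/362880
(j±m)!: 4!×2!×2!×3!×3!×2! = 6912
prefactor² = (2J+1)×Δ×N² = 288/35
  k=0: +1/(0!×3!×2!×2!×1!×0!) = 1/24
  k=1: −1/(1!×2!×1!×1!×2!×1!) = -1/4
  k=2: +1/(2!×1!×0!×0!×3!×2!) = 1/24
Σ = -1/6  ⇒  CG² = 288/35×(-1/6)² = 8/35
CG = −√(8/35) = -0.478091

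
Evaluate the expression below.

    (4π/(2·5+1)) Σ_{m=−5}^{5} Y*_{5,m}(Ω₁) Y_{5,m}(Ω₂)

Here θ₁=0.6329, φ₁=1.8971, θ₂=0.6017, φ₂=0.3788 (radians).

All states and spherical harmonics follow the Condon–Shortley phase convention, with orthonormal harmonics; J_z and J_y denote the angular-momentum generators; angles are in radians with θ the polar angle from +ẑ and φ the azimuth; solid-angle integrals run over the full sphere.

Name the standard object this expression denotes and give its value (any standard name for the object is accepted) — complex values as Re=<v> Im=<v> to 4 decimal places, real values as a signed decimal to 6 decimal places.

This sum is the spherical-harmonic addition theorem: it equals the Legendre polynomial P_l(cos γ) of the angle γ between the two directions.
Expand P_5 via completeness: Σ_{m} conj(Y_{5,m}) at Ω₁ times Y_{5,m} at Ω₂ —
  [-5]  conj(Y_{5,-5})(Ω₁) = -0.03354 - 0.00204j ; Y_{5,-5}(Ω₂) = -0.00857 - 0.02557j ; Δ = 0.00024 + 0.00088j
  [-4]  conj(Y_{5,-4})(Ω₁) = 0.03802 + 0.13977j ; Y_{5,-4}(Ω₂) = 0.00690 - 0.12402j ; Δ = 0.01760 - 0.00375j
  [-3]  conj(Y_{5,-3})(Ω₁) = 0.28822 - 0.19376j ; Y_{5,-3}(Ω₂) = 0.13510 - 0.29119j ; Δ = -0.01749 - 0.11010j
  [-2]  conj(Y_{5,-2})(Ω₁) = -0.36101 - 0.27593j ; Y_{5,-2}(Ω₂) = 0.33782 - 0.31954j ; Δ = -0.21013 + 0.02214j
  [-1]  conj(Y_{5,-1})(Ω₁) = -0.04703 + 0.13897j ; Y_{5,-1}(Ω₂) = 0.19952 - 0.07941j ; Δ = 0.00165 + 0.03146j
  [+0]  conj(Y_{5,0})(Ω₁) = -0.36595 + 0.00000j ; Y_{5,0}(Ω₂) = -0.33504 + 0.00000j ; Δ = 0.12261 + 0.00000j
  [+1]  conj(Y_{5,1})(Ω₁) = 0.04703 + 0.13897j ; Y_{5,1}(Ω₂) = -0.19952 - 0.07941j ; Δ = 0.00165 - 0.03146j
  [+2]  conj(Y_{5,2})(Ω₁) = -0.36101 + 0.27593j ; Y_{5,2}(Ω₂) = 0.33782 + 0.31954j ; Δ = -0.21013 - 0.02214j
  [+3]  conj(Y_{5,3})(Ω₁) = -0.28822 - 0.19376j ; Y_{5,3}(Ω₂) = -0.13510 - 0.29119j ; Δ = -0.01749 + 0.11010j
  [+4]  conj(Y_{5,4})(Ω₁) = 0.03802 - 0.13977j ; Y_{5,4}(Ω₂) = 0.00690 + 0.12402j ; Δ = 0.01760 + 0.00375j
  [+5]  conj(Y_{5,5})(Ω₁) = 0.03354 - 0.00204j ; Y_{5,5}(Ω₂) = 0.00857 - 0.02557j ; Δ = 0.00024 - 0.00088j
Accumulated sum -0.29365 + 0.00000j; after 4π/(2l+1) scaling, -0.33546 + 0.00000j ⇒ P_5 = -0.335465

Legendre polynomial (addition theorem), -0.335465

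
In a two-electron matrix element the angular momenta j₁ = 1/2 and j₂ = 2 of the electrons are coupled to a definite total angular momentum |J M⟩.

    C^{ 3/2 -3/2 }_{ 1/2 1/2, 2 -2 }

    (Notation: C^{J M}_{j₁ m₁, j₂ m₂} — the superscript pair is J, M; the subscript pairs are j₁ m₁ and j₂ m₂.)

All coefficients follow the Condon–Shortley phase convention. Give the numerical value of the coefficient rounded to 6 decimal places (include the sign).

j₁+j₂−J=1  J+j₁−j₂=0  J−j₁+j₂=3  j₁+j₂+J+1=5
(j₁±m₁, j₂±m₂, J±M) = (1,0,0,4,0,3)
P² = 144/5
sum k=0..0:
  [0] +1/6 = 1/6
S = 1/6
C² = P²·S² = 4/5 ; C = +0.894427

+√(4/5) = +0.894427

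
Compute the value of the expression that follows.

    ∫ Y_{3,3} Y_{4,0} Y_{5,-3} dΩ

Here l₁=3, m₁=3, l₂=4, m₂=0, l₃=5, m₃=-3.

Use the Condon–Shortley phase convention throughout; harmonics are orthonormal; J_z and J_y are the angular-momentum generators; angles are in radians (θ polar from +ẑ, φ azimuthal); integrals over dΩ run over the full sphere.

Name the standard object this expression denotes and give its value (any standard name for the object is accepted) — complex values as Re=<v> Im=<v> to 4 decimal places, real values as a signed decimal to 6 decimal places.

Gaunt coefficient, +0.196280

This is a Gaunt coefficient — the integral of a triple product of spherical harmonics over the sphere.
m-sum 0 ✓  L=12 even ✓  1≤5≤7 ✓
Π(2lᵢ+1) = 7×9×11 = 693
triangle coeff Δ(3,4,5) = 1/180180
Σ_t [0,2]: t=0:+1/576 t=1:−1/144 t=2:+1/576 = -1/288
(3j)²=20/1001 [(3 4 5; 0 0 0)], sign=+1
Σ_t [0,0]: t=0:+1/2304 = 1/2304
(3j)²=5/143 [(3 4 5; 3 0 -3)], sign=+1
⇒ 4πI² = 900/1859
I = (+1)√(900/1859/(4π)) = 0.19628026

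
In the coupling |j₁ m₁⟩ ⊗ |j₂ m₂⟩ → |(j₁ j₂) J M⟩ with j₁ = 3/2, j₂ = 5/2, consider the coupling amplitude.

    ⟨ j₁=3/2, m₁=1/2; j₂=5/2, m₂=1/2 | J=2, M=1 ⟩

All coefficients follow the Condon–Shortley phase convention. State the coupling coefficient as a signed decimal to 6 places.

-0.545545

j₁+j₂−J=2  J+j₁−j₂=1  J−j₁+j₂=3  j₁+j₂+J+1=7
(j₁±m₁, j₂±m₂, J±M) = (2,1,3,2,3,1)
P² = 12/7
sum k=0..1:
  [0] +1/12 = 1/12
  [1] −1/2 = -1/2
S = -5/12
C² = P²·S² = 25/84 ; C = -0.545545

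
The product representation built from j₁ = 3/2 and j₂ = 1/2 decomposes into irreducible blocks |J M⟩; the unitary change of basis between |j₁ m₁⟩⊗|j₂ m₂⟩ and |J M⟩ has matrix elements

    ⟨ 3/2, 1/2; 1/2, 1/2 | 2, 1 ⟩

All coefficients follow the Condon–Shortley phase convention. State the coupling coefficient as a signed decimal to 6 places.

+√(3/4) ≈ +0.866025

j₁+j₂−J=0  J+j₁−j₂=3  J−j₁+j₂=1  j₁+j₂+J+1=5
(j₁±m₁, j₂±m₂, J±M) = (2,1,1,0,3,1)
P² = 3
sum k=0..0:
  [0] +1/2 = 1/2
S = 1/2
C² = P²·S² = 3/4 ; C = +0.866025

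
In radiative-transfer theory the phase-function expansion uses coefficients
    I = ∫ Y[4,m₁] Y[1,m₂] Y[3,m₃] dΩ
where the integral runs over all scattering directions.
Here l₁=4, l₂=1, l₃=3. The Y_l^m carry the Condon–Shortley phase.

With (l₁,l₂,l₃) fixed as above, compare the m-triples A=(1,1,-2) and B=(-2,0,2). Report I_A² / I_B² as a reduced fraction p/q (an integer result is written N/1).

Same 4,1,3: normalisation and zero-m 3j drop out of the ratio.
A: Δ: 2! 6! 0! / 9! → 1/252; sum: t=2:+1/240 = 1/240; 3j²(4 1 3; 1 1 -2) = Δ·Π!·Σ² = 1/84  (sign -1)
B: Δ: 2! 6! 0! / 9! → 1/252; sum: t=1:−1/120 = -1/120; 3j²(4 1 3; -2 0 2) = Δ·Π!·Σ² = 1/21  (sign +1)
I_A²/I_B² = (1/84)/(1/21) = 1/4

1/4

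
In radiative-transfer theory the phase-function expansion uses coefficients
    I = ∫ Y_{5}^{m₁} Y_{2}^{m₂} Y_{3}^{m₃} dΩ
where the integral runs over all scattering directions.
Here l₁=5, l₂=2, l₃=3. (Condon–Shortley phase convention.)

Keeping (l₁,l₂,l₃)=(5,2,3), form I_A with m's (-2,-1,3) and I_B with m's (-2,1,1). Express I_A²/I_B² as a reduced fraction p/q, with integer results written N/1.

l's match ⇒ only the (l;m) 3-j factors differ between A and B.
A: triangle coeff Δ(5,2,3) = 1/2310; Σ_t [1,1]: t=1:−1/4320 = -1/4320; (3j)²=1/330 [(5 2 3; -2 -1 3)], sign=-1
B: triangle coeff Δ(5,2,3) = 1/2310; Σ_t [3,3]: t=3:−1/288 = -1/288; (3j)²=1/22 [(5 2 3; -2 1 1)], sign=-1
I_A²/I_B² = (1/330)/(1/22) = 1/15

1/15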